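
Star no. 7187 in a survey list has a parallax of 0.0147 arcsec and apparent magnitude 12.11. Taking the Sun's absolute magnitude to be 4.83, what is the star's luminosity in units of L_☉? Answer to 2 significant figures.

d = 1/p = 1/0.0147″ = 68.03 pc
M = m − 5 log₁₀ d + 5 = 12.11 − 5·1.8327 + 5 = 7.947
M − M_☉ = 7.947 − 4.83 = 3.117
L/L_☉ = 10^(−0.4 × 3.117) = 0.05667

L/L_☉ ≈ 0.057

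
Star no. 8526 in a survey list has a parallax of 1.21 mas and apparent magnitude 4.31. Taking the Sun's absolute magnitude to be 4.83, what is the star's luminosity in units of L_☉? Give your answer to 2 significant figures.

d = 1/p = 1000/1.21 mas = 826.4 pc
M = m − 5 log₁₀ d + 5 = 4.31 − 5·2.9172 + 5 = -5.276
M − M_☉ = -5.276 − 4.83 = -10.106
L/L_☉ = 10^(−0.4 × -10.106) = 11030

L/L_☉ ≈ 11000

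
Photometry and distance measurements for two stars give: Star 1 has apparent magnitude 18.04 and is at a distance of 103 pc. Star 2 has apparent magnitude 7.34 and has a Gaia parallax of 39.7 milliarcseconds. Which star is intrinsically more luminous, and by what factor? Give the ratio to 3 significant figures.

Star 2 is more luminous, by a factor of 1140.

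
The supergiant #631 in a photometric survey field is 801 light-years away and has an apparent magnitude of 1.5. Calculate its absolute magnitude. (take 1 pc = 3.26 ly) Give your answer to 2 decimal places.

d = 801 ly / 3.26 = 245.7 pc
5 log₁₀(d/10 pc) = 5 log₁₀(245.7) − 5 = 6.952
M = m − 5 log₁₀(d/10) = 1.5 − 6.952 = -5.452

M ≈ -5.45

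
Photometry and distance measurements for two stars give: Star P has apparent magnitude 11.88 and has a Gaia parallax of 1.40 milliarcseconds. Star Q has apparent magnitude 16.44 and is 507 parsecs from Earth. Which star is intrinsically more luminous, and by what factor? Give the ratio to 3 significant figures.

Star P: p = 1.40 mas = 1.40×10^-3″ → d = 1/p = 714.3 pc
Star P: M = m − 5 log₁₀ d + 5 = 11.88 − 5·2.8539 + 5 = 2.611
Star Q: M = m − 5 log₁₀ d + 5 = 16.44 − 5·2.7050 + 5 = 7.915
ΔM = M_P − M_Q = 2.611 − (7.915) = -5.304; smaller M is more luminous → Star P.
L ratio = 10^(0.4 |ΔM|) = 10^2.122 = 132.4

Star P is more luminous, by a factor of 132.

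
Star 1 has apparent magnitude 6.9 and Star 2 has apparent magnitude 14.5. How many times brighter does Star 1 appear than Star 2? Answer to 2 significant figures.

1100

Δm = 6.9 − (14.5) = -7.6
Flux ratio = 10^(−0.4 Δm) = 10^(−0.4 × -7.6) = 10^3.040 = 1096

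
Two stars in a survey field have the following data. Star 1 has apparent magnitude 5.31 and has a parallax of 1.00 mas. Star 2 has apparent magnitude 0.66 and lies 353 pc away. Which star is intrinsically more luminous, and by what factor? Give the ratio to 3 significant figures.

Star 1: p = 1.00 mas = 1.00×10^-3″ → d = 1/p = 1000 pc
Star 1: M = m − 5 log₁₀ d + 5 = 5.31 − 5·3.0000 + 5 = -4.690
Star 2: M = m − 5 log₁₀ d + 5 = 0.66 − 5·2.5478 + 5 = -7.079
ΔM = M_1 − M_2 = -4.690 − (-7.079) = 2.389; smaller M is more luminous → Star 2.
L ratio = 10^(0.4 |ΔM|) = 10^0.956 = 9.027

Star 2 is more luminous, by a factor of 9.03.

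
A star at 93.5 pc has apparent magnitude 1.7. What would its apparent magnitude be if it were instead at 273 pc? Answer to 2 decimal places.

Flux ∝ 1/d², so Δm = 5 log₁₀(d₂/d₁) = 5 log₁₀(273/93.5) = 2.327
m₂ = m₁ + Δm = 1.7 + (2.327) = 4.027

m ≈ 4.03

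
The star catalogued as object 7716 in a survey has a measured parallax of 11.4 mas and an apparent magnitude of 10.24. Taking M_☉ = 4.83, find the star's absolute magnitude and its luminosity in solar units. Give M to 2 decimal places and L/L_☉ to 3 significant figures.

M ≈ 5.52; L/L_☉ ≈ 0.527

d = 1/p = 1000/11.4 mas = 87.72 pc
M = m − 5 log₁₀ d + 5 = 10.24 − 5·1.9431 + 5 = 5.525
M − M_☉ = 5.525 − 4.83 = 0.695
L/L_☉ = 10^(−0.4 × 0.695) = 0.5275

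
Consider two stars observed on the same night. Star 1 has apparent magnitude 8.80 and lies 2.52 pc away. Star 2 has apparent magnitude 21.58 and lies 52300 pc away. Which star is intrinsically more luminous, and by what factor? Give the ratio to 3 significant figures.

Star 1: M = m − 5 log₁₀ d + 5 = 8.80 − 5·0.4014 + 5 = 11.793
Star 2: M = m − 5 log₁₀ d + 5 = 21.58 − 5·4.7185 + 5 = 2.987
ΔM = M_1 − M_2 = 11.793 − (2.987) = 8.806; smaller M is more luminous → Star 2.
L ratio = 10^(0.4 |ΔM|) = 10^3.522 = 3328

Star 2 is more luminous, by a factor of 3330.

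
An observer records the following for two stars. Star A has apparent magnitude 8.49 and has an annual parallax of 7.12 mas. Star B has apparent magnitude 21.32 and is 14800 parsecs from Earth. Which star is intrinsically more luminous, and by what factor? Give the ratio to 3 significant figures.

Star A: p = 7.12 mas = 7.12×10^-3″ → d = 1/p = 140.4 pc
Star A: M = m − 5 log₁₀ d + 5 = 8.49 − 5·2.1475 + 5 = 2.752
Star B: M = m − 5 log₁₀ d + 5 = 21.32 − 5·4.1703 + 5 = 5.469
ΔM = M_A − M_B = 2.752 − (5.469) = -2.716; smaller M is more luminous → Star A.
L ratio = 10^(0.4 |ΔM|) = 10^1.087 = 12.20

Star A is more luminous, by a factor of 12.2.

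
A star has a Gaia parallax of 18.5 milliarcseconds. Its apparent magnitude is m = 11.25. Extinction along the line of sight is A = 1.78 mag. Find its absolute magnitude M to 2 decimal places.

M ≈ 5.81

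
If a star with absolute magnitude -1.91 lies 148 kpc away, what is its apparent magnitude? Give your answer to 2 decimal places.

d = 148 kpc = 148000 pc
m = M + 5 log₁₀ d − 5 = -1.91 + 5·5.1703 − 5 = 18.941

m ≈ 18.94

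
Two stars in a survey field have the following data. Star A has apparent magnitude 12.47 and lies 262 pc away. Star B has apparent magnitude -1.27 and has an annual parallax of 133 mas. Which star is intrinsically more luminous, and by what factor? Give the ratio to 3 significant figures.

Star B is more luminous, by a factor of 258.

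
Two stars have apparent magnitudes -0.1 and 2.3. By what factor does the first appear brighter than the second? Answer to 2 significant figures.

Δm = -0.1 − (2.3) = -2.4
Flux ratio = 10^(−0.4 Δm) = 10^(−0.4 × -2.4) = 10^0.960 = 9.120

9.1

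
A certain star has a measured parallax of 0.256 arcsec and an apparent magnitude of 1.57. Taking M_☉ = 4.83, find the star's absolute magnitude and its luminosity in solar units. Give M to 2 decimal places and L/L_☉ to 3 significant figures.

M ≈ 3.61; L/L_☉ ≈ 3.07

d = 1/p = 1/0.256″ = 3.906 pc
M = m − 5 log₁₀ d + 5 = 1.57 − 5·0.5918 + 5 = 3.611
M − M_☉ = 3.611 − 4.83 = -1.219
L/L_☉ = 10^(−0.4 × -1.219) = 3.073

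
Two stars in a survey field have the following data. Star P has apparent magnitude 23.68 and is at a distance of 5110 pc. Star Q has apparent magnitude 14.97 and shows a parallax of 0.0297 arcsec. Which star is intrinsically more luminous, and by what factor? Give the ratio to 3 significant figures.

Star P: M = m − 5 log₁₀ d + 5 = 23.68 − 5·3.7084 + 5 = 10.138
Star Q: d = 1/p = 1/0.0297″ = 33.67 pc
Star Q: M = m − 5 log₁₀ d + 5 = 14.97 − 5·1.5272 + 5 = 12.334
ΔM = M_P − M_Q = 10.138 − (12.334) = -2.196; smaller M is more luminous → Star P.
L ratio = 10^(0.4 |ΔM|) = 10^0.878 = 7.557

Star P is more luminous, by a factor of 7.56.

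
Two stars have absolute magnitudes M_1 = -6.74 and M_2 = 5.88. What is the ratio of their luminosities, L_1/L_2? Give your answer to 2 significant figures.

ΔM = M_1 − M_2 = -12.62
L_1/L_2 = 10^(−0.4 ΔM) = 10^5.048 = 111700

L_1/L_2 ≈ 110000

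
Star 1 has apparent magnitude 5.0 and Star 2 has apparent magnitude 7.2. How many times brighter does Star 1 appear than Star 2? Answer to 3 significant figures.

Magnitude difference = -2.2
Flux ratio = 10^(−0.4 Δm) = 10^(−0.4 × -2.2) = 10^0.880 = 7.586

7.59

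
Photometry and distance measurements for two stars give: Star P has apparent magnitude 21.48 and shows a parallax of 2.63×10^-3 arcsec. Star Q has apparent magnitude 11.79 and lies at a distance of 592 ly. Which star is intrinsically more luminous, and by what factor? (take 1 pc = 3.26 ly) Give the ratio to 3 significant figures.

Star P: d = 1/p = 1/2.63×10^-3″ = 380.2 pc
Star P: M = m − 5 log₁₀ d + 5 = 21.48 − 5·2.5800 + 5 = 13.580
Star Q: d = 592 ly / 3.26 = 181.6 pc
Star Q: M = m − 5 log₁₀ d + 5 = 11.79 − 5·2.2591 + 5 = 5.494
ΔM = M_P − M_Q = 13.580 − (5.494) = 8.085; smaller M is more luminous → Star Q.
L ratio = 10^(0.4 |ΔM|) = 10^3.234 = 1714

Star Q is more luminous, by a factor of 1710.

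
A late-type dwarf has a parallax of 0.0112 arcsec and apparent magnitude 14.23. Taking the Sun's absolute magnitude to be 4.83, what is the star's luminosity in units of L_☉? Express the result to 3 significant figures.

L/L_☉ ≈ 0.0139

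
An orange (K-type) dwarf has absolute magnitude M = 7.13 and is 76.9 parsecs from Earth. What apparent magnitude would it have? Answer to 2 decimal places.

m ≈ 11.56

m = M + 5 log₁₀ d − 5 = 7.13 + 5·1.8859 − 5 = 11.560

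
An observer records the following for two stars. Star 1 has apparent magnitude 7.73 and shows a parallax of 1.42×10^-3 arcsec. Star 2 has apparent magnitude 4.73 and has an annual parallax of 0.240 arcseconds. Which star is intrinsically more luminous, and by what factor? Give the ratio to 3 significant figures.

Star 1: d = 1/p = 1/1.42×10^-3″ = 704.2 pc
Star 1: M = m − 5 log₁₀ d + 5 = 7.73 − 5·2.8477 + 5 = -1.509
Star 2: d = 1/p = 1/0.240″ = 4.167 pc
Star 2: M = m − 5 log₁₀ d + 5 = 4.73 − 5·0.6198 + 5 = 6.631
ΔM = M_1 − M_2 = -1.509 − (6.631) = -8.140; smaller M is more luminous → Star 1.
L ratio = 10^(0.4 |ΔM|) = 10^3.256 = 1802

Star 1 is more luminous, by a factor of 1800.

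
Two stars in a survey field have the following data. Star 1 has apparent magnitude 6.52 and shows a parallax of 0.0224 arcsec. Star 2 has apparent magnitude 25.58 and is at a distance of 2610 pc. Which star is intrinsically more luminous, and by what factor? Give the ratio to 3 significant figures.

Star 1: d = 1/p = 1/0.0224″ = 44.64 pc
Star 1: M = m − 5 log₁₀ d + 5 = 6.52 − 5·1.6498 + 5 = 3.271
Star 2: M = m − 5 log₁₀ d + 5 = 25.58 − 5·3.4166 + 5 = 13.497
ΔM = M_1 − M_2 = 3.271 − (13.497) = -10.226; smaller M is more luminous → Star 1.
L ratio = 10^(0.4 |ΔM|) = 10^4.090 = 12310

Star 1 is more luminous, by a factor of 12300.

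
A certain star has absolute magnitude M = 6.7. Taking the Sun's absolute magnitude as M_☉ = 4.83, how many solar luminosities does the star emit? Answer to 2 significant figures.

M − M_☉ = 6.7 − 4.83 = 1.870
L/L_☉ = 10^(−0.4 (M − M_☉)) = 10^-0.748 = 0.1786

L/L_☉ ≈ 0.18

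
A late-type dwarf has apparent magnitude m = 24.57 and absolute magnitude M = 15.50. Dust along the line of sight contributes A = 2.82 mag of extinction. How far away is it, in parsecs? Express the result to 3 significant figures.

m − M = 5 log₁₀(d/10 pc) + A  ⇒  24.57 − (15.50) − 2.82 = 5 log₁₀(d/10)
6.250 = 5 log₁₀(d/10)
log₁₀ d = (m − M − A)/5 + 1 = 2.2500
d = 10^2.2500 = 177.8 pc

d ≈ 178 pc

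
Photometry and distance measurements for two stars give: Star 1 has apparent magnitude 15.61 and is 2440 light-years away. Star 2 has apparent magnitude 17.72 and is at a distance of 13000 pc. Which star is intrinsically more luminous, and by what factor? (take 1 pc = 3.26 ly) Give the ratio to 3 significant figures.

Star 1: d = 2440 ly / 3.26 = 748.5 pc
Star 1: M = m − 5 log₁₀ d + 5 = 15.61 − 5·2.8742 + 5 = 6.239
Star 2: M = m − 5 log₁₀ d + 5 = 17.72 − 5·4.1139 + 5 = 2.150
ΔM = M_1 − M_2 = 6.239 − (2.150) = 4.089; smaller M is more luminous → Star 2.
L ratio = 10^(0.4 |ΔM|) = 10^1.636 = 43.21

Star 2 is more luminous, by a factor of 43.2.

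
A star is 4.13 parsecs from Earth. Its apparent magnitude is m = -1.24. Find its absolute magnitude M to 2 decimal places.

5 log₁₀(d/10 pc) = 5 log₁₀(4.130) − 5 = -1.920
M = m − 5 log₁₀(d/10) = -1.24 + 1.920 = 0.680

M ≈ 0.68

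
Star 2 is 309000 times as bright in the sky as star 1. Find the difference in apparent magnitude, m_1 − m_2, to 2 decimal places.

m_1 − m_2 ≈ 13.72

Pogson: Δm = −2.5 log₁₀(ratio) = −2.5 log₁₀(309000) = −2.5 × 5.4900 = -13.725
Star 2 is brighter so has the smaller magnitude: m_1 − m_2 is positive.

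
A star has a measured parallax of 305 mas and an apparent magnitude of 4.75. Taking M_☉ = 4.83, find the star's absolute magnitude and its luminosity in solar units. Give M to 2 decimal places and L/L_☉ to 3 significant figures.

M ≈ 7.17; L/L_☉ ≈ 0.116

d = 1/p = 1000/305 mas = 3.279 pc
M = m − 5 log₁₀ d + 5 = 4.75 − 5·0.5157 + 5 = 7.171
M − M_☉ = 7.171 − 4.83 = 2.341
L/L_☉ = 10^(−0.4 × 2.341) = 0.1157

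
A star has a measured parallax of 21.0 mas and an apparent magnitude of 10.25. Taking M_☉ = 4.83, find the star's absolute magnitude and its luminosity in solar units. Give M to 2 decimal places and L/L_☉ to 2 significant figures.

M ≈ 6.86; L/L_☉ ≈ 0.15

d = 1/p = 1000/21.0 mas = 47.62 pc
M = m − 5 log₁₀ d + 5 = 10.25 − 5·1.6778 + 5 = 6.861
M − M_☉ = 6.861 − 4.83 = 2.031
L/L_☉ = 10^(−0.4 × 2.031) = 0.1540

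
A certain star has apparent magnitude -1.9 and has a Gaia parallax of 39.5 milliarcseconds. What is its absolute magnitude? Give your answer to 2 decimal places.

p = 39.5 mas = 0.0395″ → d = 1/p = 25.32 pc
5 log₁₀(d/10 pc) = 5 log₁₀(25.32) − 5 = 2.017
M = m − 5 log₁₀(d/10) = -1.9 − 2.017 = -3.917

M ≈ -3.92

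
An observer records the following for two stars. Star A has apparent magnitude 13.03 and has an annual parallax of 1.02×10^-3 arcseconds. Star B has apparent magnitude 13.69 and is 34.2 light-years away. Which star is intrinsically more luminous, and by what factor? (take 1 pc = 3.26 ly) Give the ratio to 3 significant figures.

Star A: d = 1/p = 1/1.02×10^-3″ = 980.4 pc
Star A: M = m − 5 log₁₀ d + 5 = 13.03 − 5·2.9914 + 5 = 3.073
Star B: d = 34.2 ly / 3.26 = 10.49 pc
Star B: M = m − 5 log₁₀ d + 5 = 13.69 − 5·1.0208 + 5 = 13.586
ΔM = M_A − M_B = 3.073 − (13.586) = -10.513; smaller M is more luminous → Star A.
L ratio = 10^(0.4 |ΔM|) = 10^4.205 = 16040

Star A is more luminous, by a factor of 16000.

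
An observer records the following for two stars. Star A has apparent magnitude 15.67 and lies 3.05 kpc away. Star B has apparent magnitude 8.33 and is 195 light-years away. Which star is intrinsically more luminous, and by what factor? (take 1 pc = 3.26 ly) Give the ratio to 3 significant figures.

Star A is more luminous, by a factor of 3.01.

Star A: d = 3.05 kpc = 3050 pc
Star A: M = m − 5 log₁₀ d + 5 = 15.67 − 5·3.4843 + 5 = 3.249
Star B: d = 195 ly / 3.26 = 59.82 pc
Star B: M = m − 5 log₁₀ d + 5 = 8.33 − 5·1.7768 + 5 = 4.446
ΔM = M_A − M_B = 3.249 − (4.446) = -1.197; smaller M is more luminous → Star A.
L ratio = 10^(0.4 |ΔM|) = 10^0.479 = 3.013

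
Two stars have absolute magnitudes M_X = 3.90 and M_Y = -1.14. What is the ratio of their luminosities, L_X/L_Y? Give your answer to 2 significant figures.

L_X/L_Y ≈ 9.6×10^-3

ΔM = M_X − M_Y = 5.04
L_X/L_Y = 10^(−0.4 ΔM) = 10^-2.016 = 9.638×10^-3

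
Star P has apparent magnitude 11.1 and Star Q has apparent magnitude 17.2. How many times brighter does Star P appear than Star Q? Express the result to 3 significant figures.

275

Δm = 11.1 − (17.2) = -6.1
Flux ratio = 10^(−0.4 Δm) = 10^(−0.4 × -6.1) = 10^2.440 = 275.4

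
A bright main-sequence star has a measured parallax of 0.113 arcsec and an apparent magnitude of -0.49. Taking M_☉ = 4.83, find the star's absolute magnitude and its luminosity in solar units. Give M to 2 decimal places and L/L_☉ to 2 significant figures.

d = 1/p = 1/0.113″ = 8.850 pc
M = m − 5 log₁₀ d + 5 = -0.49 − 5·0.9469 + 5 = -0.225
M − M_☉ = -0.225 − 4.83 = -5.055
L/L_☉ = 10^(−0.4 × -5.055) = 105.2

M ≈ -0.22; L/L_☉ ≈ 110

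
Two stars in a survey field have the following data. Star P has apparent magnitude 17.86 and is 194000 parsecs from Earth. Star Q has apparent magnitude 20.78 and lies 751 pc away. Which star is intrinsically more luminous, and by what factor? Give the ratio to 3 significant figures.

Star P is more luminous, by a factor of 982000.

Star P: M = m − 5 log₁₀ d + 5 = 17.86 − 5·5.2878 + 5 = -3.579
Star Q: M = m − 5 log₁₀ d + 5 = 20.78 − 5·2.8756 + 5 = 11.402
ΔM = M_P − M_Q = -3.579 − (11.402) = -14.981; smaller M is more luminous → Star P.
L ratio = 10^(0.4 |ΔM|) = 10^5.992 = 982500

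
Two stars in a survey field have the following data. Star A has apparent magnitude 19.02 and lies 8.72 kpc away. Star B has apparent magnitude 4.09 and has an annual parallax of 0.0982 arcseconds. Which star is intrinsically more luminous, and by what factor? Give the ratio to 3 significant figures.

Star B is more luminous, by a factor of 1.28.

Star A: d = 8.72 kpc = 8720 pc
Star A: M = m − 5 log₁₀ d + 5 = 19.02 − 5·3.9405 + 5 = 4.317
Star B: d = 1/p = 1/0.0982″ = 10.18 pc
Star B: M = m − 5 log₁₀ d + 5 = 4.09 − 5·1.0079 + 5 = 4.051
ΔM = M_A − M_B = 4.317 − (4.051) = 0.267; smaller M is more luminous → Star B.
L ratio = 10^(0.4 |ΔM|) = 10^0.107 = 1.279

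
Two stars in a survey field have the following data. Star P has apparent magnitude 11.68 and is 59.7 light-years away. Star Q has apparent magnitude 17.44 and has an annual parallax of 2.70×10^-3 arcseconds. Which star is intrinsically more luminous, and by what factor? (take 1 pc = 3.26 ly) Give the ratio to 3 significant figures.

Star Q is more luminous, by a factor of 2.03.

Star P: d = 59.7 ly / 3.26 = 18.31 pc
Star P: M = m − 5 log₁₀ d + 5 = 11.68 − 5·1.2628 + 5 = 10.366
Star Q: d = 1/p = 1/2.70×10^-3″ = 370.4 pc
Star Q: M = m − 5 log₁₀ d + 5 = 17.44 − 5·2.5686 + 5 = 9.597
ΔM = M_P − M_Q = 10.366 − (9.597) = 0.769; smaller M is more luminous → Star Q.
L ratio = 10^(0.4 |ΔM|) = 10^0.308 = 2.031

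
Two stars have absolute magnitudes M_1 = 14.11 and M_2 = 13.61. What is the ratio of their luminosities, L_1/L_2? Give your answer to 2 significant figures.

L_1/L_2 ≈ 0.63

ΔM = M_1 − M_2 = 0.50
L_1/L_2 = 10^(−0.4 ΔM) = 10^-0.200 = 0.6310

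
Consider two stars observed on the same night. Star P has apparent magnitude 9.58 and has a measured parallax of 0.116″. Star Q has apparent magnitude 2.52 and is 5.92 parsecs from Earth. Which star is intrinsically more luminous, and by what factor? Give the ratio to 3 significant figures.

Star Q is more luminous, by a factor of 314.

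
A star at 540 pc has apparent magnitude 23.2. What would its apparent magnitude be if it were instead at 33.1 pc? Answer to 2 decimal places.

m ≈ 17.14

Flux ∝ 1/d², so Δm = 5 log₁₀(d₂/d₁) = 5 log₁₀(33.1/540) = -6.063
m₂ = m₁ + Δm = 23.2 + (-6.063) = 17.137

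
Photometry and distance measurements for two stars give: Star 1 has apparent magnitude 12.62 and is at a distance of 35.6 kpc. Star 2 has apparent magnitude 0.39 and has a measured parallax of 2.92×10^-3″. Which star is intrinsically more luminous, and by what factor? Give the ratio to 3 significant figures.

Star 2 is more luminous, by a factor of 7.22.

Star 1: d = 35.6 kpc = 35600 pc
Star 1: M = m − 5 log₁₀ d + 5 = 12.62 − 5·4.5514 + 5 = -5.137
Star 2: d = 1/p = 1/2.92×10^-3″ = 342.5 pc
Star 2: M = m − 5 log₁₀ d + 5 = 0.39 − 5·2.5346 + 5 = -7.283
ΔM = M_1 − M_2 = -5.137 − (-7.283) = 2.146; smaller M is more luminous → Star 2.
L ratio = 10^(0.4 |ΔM|) = 10^0.858 = 7.217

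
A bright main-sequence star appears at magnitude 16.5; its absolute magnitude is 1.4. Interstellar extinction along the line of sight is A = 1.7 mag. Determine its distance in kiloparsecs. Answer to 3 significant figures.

d ≈ 4.79 kpc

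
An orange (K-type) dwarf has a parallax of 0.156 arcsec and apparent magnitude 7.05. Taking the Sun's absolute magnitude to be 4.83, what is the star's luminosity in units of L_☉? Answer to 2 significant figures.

d = 1/p = 1/0.156″ = 6.410 pc
M = m − 5 log₁₀ d + 5 = 7.05 − 5·0.8069 + 5 = 8.016
M − M_☉ = 8.016 − 4.83 = 3.186
L/L_☉ = 10^(−0.4 × 3.186) = 0.05318

L/L_☉ ≈ 0.053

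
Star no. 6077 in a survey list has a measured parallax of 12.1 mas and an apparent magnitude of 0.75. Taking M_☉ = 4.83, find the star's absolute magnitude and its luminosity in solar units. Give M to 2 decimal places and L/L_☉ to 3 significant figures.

M ≈ -3.84; L/L_☉ ≈ 2930

d = 1/p = 1000/12.1 mas = 82.64 pc
M = m − 5 log₁₀ d + 5 = 0.75 − 5·1.9172 + 5 = -3.836
M − M_☉ = -3.836 − 4.83 = -8.666
L/L_☉ = 10^(−0.4 × -8.666) = 2927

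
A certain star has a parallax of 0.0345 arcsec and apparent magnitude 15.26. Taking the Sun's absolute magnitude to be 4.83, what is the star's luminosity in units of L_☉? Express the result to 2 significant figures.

L/L_☉ ≈ 5.7×10^-4

d = 1/p = 1/0.0345″ = 28.99 pc
M = m − 5 log₁₀ d + 5 = 15.26 − 5·1.4622 + 5 = 12.949
M − M_☉ = 12.949 − 4.83 = 8.119
L/L_☉ = 10^(−0.4 × 8.119) = 5.654×10^-4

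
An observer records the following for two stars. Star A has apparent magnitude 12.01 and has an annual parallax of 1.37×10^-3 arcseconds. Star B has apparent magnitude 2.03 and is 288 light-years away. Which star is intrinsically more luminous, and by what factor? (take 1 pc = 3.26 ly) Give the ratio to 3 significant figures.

Star A: d = 1/p = 1/1.37×10^-3″ = 729.9 pc
Star A: M = m − 5 log₁₀ d + 5 = 12.01 − 5·2.8633 + 5 = 2.694
Star B: d = 288 ly / 3.26 = 88.34 pc
Star B: M = m − 5 log₁₀ d + 5 = 2.03 − 5·1.9462 + 5 = -2.701
ΔM = M_A − M_B = 2.694 − (-2.701) = 5.394; smaller M is more luminous → Star B.
L ratio = 10^(0.4 |ΔM|) = 10^2.158 = 143.8

Star B is more luminous, by a factor of 144.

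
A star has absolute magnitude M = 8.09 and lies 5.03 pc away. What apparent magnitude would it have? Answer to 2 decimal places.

m ≈ 6.60

m = M + 5 log₁₀ d − 5 = 8.09 + 5·0.7016 − 5 = 6.598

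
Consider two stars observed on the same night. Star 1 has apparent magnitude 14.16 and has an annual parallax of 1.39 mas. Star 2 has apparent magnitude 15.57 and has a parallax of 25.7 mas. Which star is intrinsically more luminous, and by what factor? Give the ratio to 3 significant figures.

Star 1: p = 1.39 mas = 1.39×10^-3″ → d = 1/p = 719.4 pc
Star 1: M = m − 5 log₁₀ d + 5 = 14.16 − 5·2.8570 + 5 = 4.875
Star 2: p = 25.7 mas = 0.0257″ → d = 1/p = 38.91 pc
Star 2: M = m − 5 log₁₀ d + 5 = 15.57 − 5·1.5901 + 5 = 12.620
ΔM = M_1 − M_2 = 4.875 − (12.620) = -7.745; smaller M is more luminous → Star 1.
L ratio = 10^(0.4 |ΔM|) = 10^3.098 = 1253

Star 1 is more luminous, by a factor of 1250.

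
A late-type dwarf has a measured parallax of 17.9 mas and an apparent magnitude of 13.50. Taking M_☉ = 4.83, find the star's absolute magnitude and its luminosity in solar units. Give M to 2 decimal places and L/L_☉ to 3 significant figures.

d = 1/p = 1000/17.9 mas = 55.87 pc
M = m − 5 log₁₀ d + 5 = 13.50 − 5·1.7471 + 5 = 9.764
M − M_☉ = 9.764 − 4.83 = 4.934
L/L_☉ = 10^(−0.4 × 4.934) = 0.01062

M ≈ 9.76; L/L_☉ ≈ 0.0106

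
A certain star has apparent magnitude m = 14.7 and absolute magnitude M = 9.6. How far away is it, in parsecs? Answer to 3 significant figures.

d ≈ 105 pc

μ = m − M = 5.100
m − M = 5 log₁₀ d − 5
log₁₀ d = (m − M)/5 + 1 = 2.0200
d = 10^2.0200 = 104.7 pc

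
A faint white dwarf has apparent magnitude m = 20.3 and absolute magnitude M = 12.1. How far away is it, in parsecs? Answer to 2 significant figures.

Distance modulus: m − M = 20.3 − (12.1) = 8.200
m − M = 5 log₁₀ d − 5
log₁₀ d = (m − M)/5 + 1 = 2.6400
d = 10^2.6400 = 436.5 pc

d ≈ 440 pc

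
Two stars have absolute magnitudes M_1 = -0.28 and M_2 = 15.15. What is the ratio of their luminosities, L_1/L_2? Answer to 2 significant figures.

ΔM = M_1 − M_2 = -15.43
L_1/L_2 = 10^(−0.4 ΔM) = 10^6.172 = 1.486×10^6

L_1/L_2 ≈ 1.5×10^6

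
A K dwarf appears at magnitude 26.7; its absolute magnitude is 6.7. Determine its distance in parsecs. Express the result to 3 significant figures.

μ = m − M = 20.000
m − M = 5 log₁₀ d − 5
log₁₀ d = (m − M)/5 + 1 = 5.0000
d = 10^5.0000 = 100000 pc

d ≈ 100000 pc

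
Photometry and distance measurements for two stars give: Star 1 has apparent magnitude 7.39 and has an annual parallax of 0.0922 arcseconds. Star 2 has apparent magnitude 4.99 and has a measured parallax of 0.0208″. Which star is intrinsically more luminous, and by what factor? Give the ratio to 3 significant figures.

Star 2 is more luminous, by a factor of 179.

Star 1: d = 1/p = 1/0.0922″ = 10.85 pc
Star 1: M = m − 5 log₁₀ d + 5 = 7.39 − 5·1.0353 + 5 = 7.214
Star 2: d = 1/p = 1/0.0208″ = 48.08 pc
Star 2: M = m − 5 log₁₀ d + 5 = 4.99 − 5·1.6819 + 5 = 1.580
ΔM = M_1 − M_2 = 7.214 − (1.580) = 5.633; smaller M is more luminous → Star 2.
L ratio = 10^(0.4 |ΔM|) = 10^2.253 = 179.2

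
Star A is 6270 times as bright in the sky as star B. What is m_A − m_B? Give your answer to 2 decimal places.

m_A − m_B ≈ -9.49

Pogson: Δm = −2.5 log₁₀(ratio) = −2.5 log₁₀(6270) = −2.5 × 3.7973 = -9.493
Star A is brighter, so it has the smaller magnitude: the difference is negative.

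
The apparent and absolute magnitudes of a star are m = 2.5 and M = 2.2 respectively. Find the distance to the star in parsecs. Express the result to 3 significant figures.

d ≈ 11.5 pc

Distance modulus: m − M = 2.5 − (2.2) = 0.300
m − M = 5 log₁₀ d − 5
log₁₀ d = (m − M)/5 + 1 = 1.0600
d = 10^1.0600 = 11.48 pc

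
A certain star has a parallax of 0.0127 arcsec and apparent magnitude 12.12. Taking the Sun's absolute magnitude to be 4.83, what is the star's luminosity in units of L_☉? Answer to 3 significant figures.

L/L_☉ ≈ 0.0752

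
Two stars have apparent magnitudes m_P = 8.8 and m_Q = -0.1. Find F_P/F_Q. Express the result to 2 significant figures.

F_P/F_Q ≈ 2.8×10^-4

Magnitude difference = 8.9
Flux ratio = 10^(−0.4 Δm) = 10^(−0.4 × 8.9) = 10^-3.560 = 2.754×10^-4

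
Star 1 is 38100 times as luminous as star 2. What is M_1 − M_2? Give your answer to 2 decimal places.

Pogson: ΔM = −2.5 log₁₀(ratio) = −2.5 log₁₀(38100) = −2.5 × 4.5809 = -11.452
Star 1 is brighter, so it has the smaller magnitude: the difference is negative.

M_1 − M_2 ≈ -11.45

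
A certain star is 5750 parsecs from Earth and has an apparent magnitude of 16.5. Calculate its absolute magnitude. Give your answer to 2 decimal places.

5 log₁₀(d/10 pc) = 5 log₁₀(5750) − 5 = 13.798
M = m − 5 log₁₀(d/10) = 16.5 − 13.798 = 2.702

M ≈ 2.70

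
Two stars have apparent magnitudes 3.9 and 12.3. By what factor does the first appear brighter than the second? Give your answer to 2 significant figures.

Δm = 3.9 − (12.3) = -8.4
Flux ratio = 10^(−0.4 Δm) = 10^(−0.4 × -8.4) = 10^3.360 = 2291

2300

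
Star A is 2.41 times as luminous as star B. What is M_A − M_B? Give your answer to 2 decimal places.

M_A − M_B ≈ -0.96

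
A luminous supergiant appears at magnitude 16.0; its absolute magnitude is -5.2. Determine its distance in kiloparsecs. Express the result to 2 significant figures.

Distance modulus: m − M = 16.0 − (-5.2) = 21.200
m − M = 5 log₁₀ d − 5
log₁₀ d = (m − M)/5 + 1 = 5.2400
d = 10^5.2400 = 173800 pc
= 173.8 kpc

d ≈ 170 kpc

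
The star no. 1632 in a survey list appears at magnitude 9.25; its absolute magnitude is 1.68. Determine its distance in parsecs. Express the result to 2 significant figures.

d ≈ 330 pc

Distance modulus: m − M = 9.25 − (1.68) = 7.570
m − M = 5 log₁₀ d − 5
log₁₀ d = (m − M)/5 + 1 = 2.5140
d = 10^2.5140 = 326.6 pc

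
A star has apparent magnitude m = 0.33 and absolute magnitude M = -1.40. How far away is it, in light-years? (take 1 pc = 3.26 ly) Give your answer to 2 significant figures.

d ≈ 72 ly

Distance modulus: m − M = 0.33 − (-1.40) = 1.730
m − M = 5 log₁₀ d − 5
log₁₀ d = (m − M)/5 + 1 = 1.3460
d = 10^1.3460 = 22.18 pc
= 72.31 ly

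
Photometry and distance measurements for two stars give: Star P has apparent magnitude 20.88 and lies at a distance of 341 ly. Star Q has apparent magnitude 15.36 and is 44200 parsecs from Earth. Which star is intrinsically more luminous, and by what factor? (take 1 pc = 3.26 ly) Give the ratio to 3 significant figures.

Star P: d = 341 ly / 3.26 = 104.6 pc
Star P: M = m − 5 log₁₀ d + 5 = 20.88 − 5·2.0195 + 5 = 15.782
Star Q: M = m − 5 log₁₀ d + 5 = 15.36 − 5·4.6454 + 5 = -2.867
ΔM = M_P − M_Q = 15.782 − (-2.867) = 18.649; smaller M is more luminous → Star Q.
L ratio = 10^(0.4 |ΔM|) = 10^7.460 = 2.883×10^7

Star Q is more luminous, by a factor of 2.88×10^7.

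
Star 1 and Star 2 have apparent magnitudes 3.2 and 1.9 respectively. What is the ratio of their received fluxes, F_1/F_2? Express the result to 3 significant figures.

Magnitude difference = 1.3
Flux ratio = 10^(−0.4 Δm) = 10^(−0.4 × 1.3) = 10^-0.520 = 0.3020

F_1/F_2 ≈ 0.302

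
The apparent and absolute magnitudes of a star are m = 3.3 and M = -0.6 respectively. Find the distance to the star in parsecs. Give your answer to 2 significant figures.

Distance modulus: m − M = 3.3 − (-0.6) = 3.900
m − M = 5 log₁₀ d − 5
log₁₀ d = (m − M)/5 + 1 = 1.7800
d = 10^1.7800 = 60.26 pc

d ≈ 60 pc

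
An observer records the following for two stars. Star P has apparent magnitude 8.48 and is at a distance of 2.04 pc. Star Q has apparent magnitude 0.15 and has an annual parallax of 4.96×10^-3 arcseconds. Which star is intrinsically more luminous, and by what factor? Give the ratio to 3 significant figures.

Star P: M = m − 5 log₁₀ d + 5 = 8.48 − 5·0.3096 + 5 = 11.932
Star Q: d = 1/p = 1/4.96×10^-3″ = 201.6 pc
Star Q: M = m − 5 log₁₀ d + 5 = 0.15 − 5·2.3045 + 5 = -6.373
ΔM = M_P − M_Q = 11.932 − (-6.373) = 18.304; smaller M is more luminous → Star Q.
L ratio = 10^(0.4 |ΔM|) = 10^7.322 = 2.098×10^7

Star Q is more luminous, by a factor of 2.10×10^7.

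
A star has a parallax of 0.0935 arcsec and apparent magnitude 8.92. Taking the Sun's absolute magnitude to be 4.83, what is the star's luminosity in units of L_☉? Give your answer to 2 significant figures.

d = 1/p = 1/0.0935″ = 10.70 pc
M = m − 5 log₁₀ d + 5 = 8.92 − 5·1.0292 + 5 = 8.774
M − M_☉ = 8.774 − 4.83 = 3.944
L/L_☉ = 10^(−0.4 × 3.944) = 0.02645

L/L_☉ ≈ 0.026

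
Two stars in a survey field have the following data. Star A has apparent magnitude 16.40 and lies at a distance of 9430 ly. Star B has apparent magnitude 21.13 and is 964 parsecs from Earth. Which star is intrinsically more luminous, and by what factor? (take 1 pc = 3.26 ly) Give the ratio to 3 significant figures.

Star A is more luminous, by a factor of 702.

Star A: d = 9430 ly / 3.26 = 2893 pc
Star A: M = m − 5 log₁₀ d + 5 = 16.40 − 5·3.4613 + 5 = 4.094
Star B: M = m − 5 log₁₀ d + 5 = 21.13 − 5·2.9841 + 5 = 11.210
ΔM = M_A − M_B = 4.094 − (11.210) = -7.116; smaller M is more luminous → Star A.
L ratio = 10^(0.4 |ΔM|) = 10^2.846 = 702.2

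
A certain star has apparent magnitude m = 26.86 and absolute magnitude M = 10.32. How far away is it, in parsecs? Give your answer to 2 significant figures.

μ = m − M = 16.540
m − M = 5 log₁₀ d − 5
log₁₀ d = (m − M)/5 + 1 = 4.3080
d = 10^4.3080 = 20320 pc

d ≈ 20000 pc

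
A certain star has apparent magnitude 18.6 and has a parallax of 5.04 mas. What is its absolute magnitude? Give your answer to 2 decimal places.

p = 5.04 mas = 5.04×10^-3″ → d = 1/p = 198.4 pc
5 log₁₀(d/10 pc) = 5 log₁₀(198.4) − 5 = 6.488
M = m − 5 log₁₀(d/10) = 18.6 − 6.488 = 12.112

M ≈ 12.11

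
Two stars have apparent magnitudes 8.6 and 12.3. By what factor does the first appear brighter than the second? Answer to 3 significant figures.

Δm = 8.6 − (12.3) = -3.7
Flux ratio = 10^(−0.4 Δm) = 10^(−0.4 × -3.7) = 10^1.480 = 30.20

30.2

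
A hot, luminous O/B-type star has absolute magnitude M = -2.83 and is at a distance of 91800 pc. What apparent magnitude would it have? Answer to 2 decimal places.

m = M + 5 log₁₀ d − 5 = -2.83 + 5·4.9628 − 5 = 16.984

m ≈ 16.98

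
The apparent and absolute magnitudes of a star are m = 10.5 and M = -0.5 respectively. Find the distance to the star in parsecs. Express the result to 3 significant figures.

μ = m − M = 11.000
m − M = 5 log₁₀ d − 5
log₁₀ d = (m − M)/5 + 1 = 3.2000
d = 10^3.2000 = 1585 pc

d ≈ 1580 pc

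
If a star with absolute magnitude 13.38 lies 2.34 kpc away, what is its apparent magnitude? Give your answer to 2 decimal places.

m ≈ 25.23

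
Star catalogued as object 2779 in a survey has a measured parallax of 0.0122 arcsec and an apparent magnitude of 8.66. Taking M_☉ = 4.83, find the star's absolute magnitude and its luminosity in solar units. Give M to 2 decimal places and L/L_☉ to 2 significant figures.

d = 1/p = 1/0.0122″ = 81.97 pc
M = m − 5 log₁₀ d + 5 = 8.66 − 5·1.9136 + 5 = 4.092
M − M_☉ = 4.092 − 4.83 = -0.738
L/L_☉ = 10^(−0.4 × -0.738) = 1.974

M ≈ 4.09; L/L_☉ ≈ 2.0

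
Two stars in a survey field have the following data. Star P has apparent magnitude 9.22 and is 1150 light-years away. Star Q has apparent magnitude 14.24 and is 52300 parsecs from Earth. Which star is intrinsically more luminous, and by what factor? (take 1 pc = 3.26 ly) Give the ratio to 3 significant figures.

Star P: d = 1150 ly / 3.26 = 352.8 pc
Star P: M = m − 5 log₁₀ d + 5 = 9.22 − 5·2.5475 + 5 = 1.483
Star Q: M = m − 5 log₁₀ d + 5 = 14.24 − 5·4.7185 + 5 = -4.353
ΔM = M_P − M_Q = 1.483 − (-4.353) = 5.835; smaller M is more luminous → Star Q.
L ratio = 10^(0.4 |ΔM|) = 10^2.334 = 215.8

Star Q is more luminous, by a factor of 216.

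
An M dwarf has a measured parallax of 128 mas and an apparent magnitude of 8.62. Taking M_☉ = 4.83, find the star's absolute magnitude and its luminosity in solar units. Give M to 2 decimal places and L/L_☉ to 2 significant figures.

d = 1/p = 1000/128 mas = 7.812 pc
M = m − 5 log₁₀ d + 5 = 8.62 − 5·0.8928 + 5 = 9.156
M − M_☉ = 9.156 − 4.83 = 4.326
L/L_☉ = 10^(−0.4 × 4.326) = 0.01860

M ≈ 9.16; L/L_☉ ≈ 0.019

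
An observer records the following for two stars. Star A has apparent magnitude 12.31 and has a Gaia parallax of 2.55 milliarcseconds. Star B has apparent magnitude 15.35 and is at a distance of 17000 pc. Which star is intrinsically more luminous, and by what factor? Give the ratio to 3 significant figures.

Star B is more luminous, by a factor of 114.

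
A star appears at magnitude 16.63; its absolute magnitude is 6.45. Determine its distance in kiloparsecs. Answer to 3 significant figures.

μ = m − M = 10.180
m − M = 5 log₁₀ d − 5
log₁₀ d = (m − M)/5 + 1 = 3.0360
d = 10^3.0360 = 1086 pc
= 1.086 kpc

d ≈ 1.09 kpc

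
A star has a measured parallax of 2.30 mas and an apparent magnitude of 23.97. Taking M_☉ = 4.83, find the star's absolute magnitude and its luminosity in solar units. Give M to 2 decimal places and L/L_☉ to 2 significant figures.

M ≈ 15.78; L/L_☉ ≈ 4.2×10^-5

d = 1/p = 1000/2.30 mas = 434.8 pc
M = m − 5 log₁₀ d + 5 = 23.97 − 5·2.6383 + 5 = 15.779
M − M_☉ = 15.779 − 4.83 = 10.949
L/L_☉ = 10^(−0.4 × 10.949) = 4.174×10^-5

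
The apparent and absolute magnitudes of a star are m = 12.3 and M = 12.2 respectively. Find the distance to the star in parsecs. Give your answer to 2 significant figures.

μ = m − M = 0.100
m − M = 5 log₁₀ d − 5
log₁₀ d = (m − M)/5 + 1 = 1.0200
d = 10^1.0200 = 10.47 pc

d ≈ 10 pc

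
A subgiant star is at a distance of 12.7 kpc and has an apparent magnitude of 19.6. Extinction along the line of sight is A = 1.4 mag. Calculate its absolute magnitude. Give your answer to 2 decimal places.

M ≈ 2.68

d = 12.7 kpc = 12700 pc
5 log₁₀(d/10 pc) = 5 log₁₀(12700) − 5 = 15.519
M = m − 5 log₁₀(d/10) − A = 19.6 − 15.519 − 1.4 = 2.681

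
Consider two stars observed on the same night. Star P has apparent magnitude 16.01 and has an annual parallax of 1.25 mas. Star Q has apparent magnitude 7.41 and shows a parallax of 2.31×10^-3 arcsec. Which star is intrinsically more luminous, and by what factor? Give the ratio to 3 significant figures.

Star Q is more luminous, by a factor of 806.

Star P: p = 1.25 mas = 1.25×10^-3″ → d = 1/p = 800.0 pc
Star P: M = m − 5 log₁₀ d + 5 = 16.01 − 5·2.9031 + 5 = 6.495
Star Q: d = 1/p = 1/2.31×10^-3″ = 432.9 pc
Star Q: M = m − 5 log₁₀ d + 5 = 7.41 − 5·2.6364 + 5 = -0.772
ΔM = M_P − M_Q = 6.495 − (-0.772) = 7.266; smaller M is more luminous → Star Q.
L ratio = 10^(0.4 |ΔM|) = 10^2.907 = 806.5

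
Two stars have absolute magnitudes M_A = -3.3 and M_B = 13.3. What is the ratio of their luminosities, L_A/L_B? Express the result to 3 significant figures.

L_A/L_B ≈ 4.37×10^6

ΔM = M_A − M_B = -16.6
L_A/L_B = 10^(−0.4 ΔM) = 10^6.640 = 4.365×10^6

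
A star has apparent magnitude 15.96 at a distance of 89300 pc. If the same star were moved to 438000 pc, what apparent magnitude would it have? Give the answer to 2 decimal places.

Flux ∝ 1/d², so Δm = 5 log₁₀(d₂/d₁) = 5 log₁₀(438000/89300) = 3.453
m₂ = m₁ + Δm = 15.96 + (3.453) = 19.413

m ≈ 19.41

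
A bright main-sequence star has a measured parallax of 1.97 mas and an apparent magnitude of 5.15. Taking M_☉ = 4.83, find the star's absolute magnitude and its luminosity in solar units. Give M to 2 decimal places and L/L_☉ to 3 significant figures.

d = 1/p = 1000/1.97 mas = 507.6 pc
M = m − 5 log₁₀ d + 5 = 5.15 − 5·2.7055 + 5 = -3.378
M − M_☉ = -3.378 − 4.83 = -8.208
L/L_☉ = 10^(−0.4 × -8.208) = 1919

M ≈ -3.38; L/L_☉ ≈ 1920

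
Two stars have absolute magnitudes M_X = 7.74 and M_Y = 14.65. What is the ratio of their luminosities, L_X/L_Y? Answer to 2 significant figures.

ΔM = M_X − M_Y = -6.91
L_X/L_Y = 10^(−0.4 ΔM) = 10^2.764 = 580.8

L_X/L_Y ≈ 580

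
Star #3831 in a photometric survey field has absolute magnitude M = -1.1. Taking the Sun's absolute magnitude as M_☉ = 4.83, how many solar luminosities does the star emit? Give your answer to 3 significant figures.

L/L_☉ ≈ 236

M − M_☉ = -1.1 − 4.83 = -5.930
L/L_☉ = 10^(−0.4 (M − M_☉)) = 10^2.372 = 235.5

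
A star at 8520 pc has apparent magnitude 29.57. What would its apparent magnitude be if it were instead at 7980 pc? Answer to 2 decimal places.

Flux ∝ 1/d², so Δm = 5 log₁₀(d₂/d₁) = 5 log₁₀(7980/8520) = -0.142
m₂ = m₁ + Δm = 29.57 + (-0.142) = 29.428

m ≈ 29.43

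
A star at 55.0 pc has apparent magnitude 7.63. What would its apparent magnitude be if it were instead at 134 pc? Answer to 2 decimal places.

Flux ∝ 1/d², so Δm = 5 log₁₀(d₂/d₁) = 5 log₁₀(134/55.0) = 1.934
m₂ = m₁ + Δm = 7.63 + (1.934) = 9.564

m ≈ 9.56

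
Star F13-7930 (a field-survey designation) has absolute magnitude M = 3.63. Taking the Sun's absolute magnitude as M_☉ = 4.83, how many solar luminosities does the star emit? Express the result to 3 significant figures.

M − M_☉ = 3.63 − 4.83 = -1.200
L/L_☉ = 10^(−0.4 (M − M_☉)) = 10^0.480 = 3.020

L/L_☉ ≈ 3.02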